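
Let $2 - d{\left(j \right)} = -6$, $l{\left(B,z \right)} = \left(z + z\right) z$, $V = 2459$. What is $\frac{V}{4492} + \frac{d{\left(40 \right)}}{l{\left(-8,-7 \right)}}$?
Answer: $\frac{138459}{220108} \approx 0.62905$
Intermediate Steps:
$l{\left(B,z \right)} = 2 z^{2}$ ($l{\left(B,z \right)} = 2 z z = 2 z^{2}$)
$d{\left(j \right)} = 8$ ($d{\left(j \right)} = 2 - -6 = 2 + 6 = 8$)
$\frac{V}{4492} + \frac{d{\left(40 \right)}}{l{\left(-8,-7 \right)}} = \frac{2459}{4492} + \frac{8}{2 \left(-7\right)^{2}} = 2459 \cdot \frac{1}{4492} + \frac{8}{2 \cdot 49} = \frac{2459}{4492} + \frac{8}{98} = \frac{2459}{4492} + 8 \cdot \frac{1}{98} = \frac{2459}{4492} + \frac{4}{49} = \frac{138459}{220108}$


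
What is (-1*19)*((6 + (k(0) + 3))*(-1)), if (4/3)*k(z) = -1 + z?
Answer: 627/4 ≈ 156.75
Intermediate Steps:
k(z) = -3/4 + 3*z/4 (k(z) = 3*(-1 + z)/4 = -3/4 + 3*z/4)
(-1*19)*((6 + (k(0) + 3))*(-1)) = (-1*19)*((6 + ((-3/4 + (3/4)*0) + 3))*(-1)) = -19*(6 + ((-3/4 + 0) + 3))*(-1) = -19*(6 + (-3/4 + 3))*(-1) = -19*(6 + 9/4)*(-1) = -627*(-1)/4 = -19*(-33/4) = 627/4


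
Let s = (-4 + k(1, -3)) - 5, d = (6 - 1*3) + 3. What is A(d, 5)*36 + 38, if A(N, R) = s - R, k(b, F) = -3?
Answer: -574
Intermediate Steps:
d = 6 (d = (6 - 3) + 3 = 3 + 3 = 6)
s = -12 (s = (-4 - 3) - 5 = -7 - 5 = -12)
A(N, R) = -12 - R
A(d, 5)*36 + 38 = (-12 - 1*5)*36 + 38 = (-12 - 5)*36 + 38 = -17*36 + 38 = -612 + 38 = -574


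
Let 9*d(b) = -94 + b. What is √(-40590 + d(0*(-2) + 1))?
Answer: 349*I*√3/3 ≈ 201.5*I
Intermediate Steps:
d(b) = -94/9 + b/9 (d(b) = (-94 + b)/9 = -94/9 + b/9)
√(-40590 + d(0*(-2) + 1)) = √(-40590 + (-94/9 + (0*(-2) + 1)/9)) = √(-40590 + (-94/9 + (0 + 1)/9)) = √(-40590 + (-94/9 + (⅑)*1)) = √(-40590 + (-94/9 + ⅑)) = √(-40590 - 31/3) = √(-121801/3) = 349*I*√3/3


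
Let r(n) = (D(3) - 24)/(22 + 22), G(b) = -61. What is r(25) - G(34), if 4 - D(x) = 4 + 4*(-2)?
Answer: 667/11 ≈ 60.636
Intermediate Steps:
D(x) = 8 (D(x) = 4 - (4 + 4*(-2)) = 4 - (4 - 8) = 4 - 1*(-4) = 4 + 4 = 8)
r(n) = -4/11 (r(n) = (8 - 24)/(22 + 22) = -16/44 = -16*1/44 = -4/11)
r(25) - G(34) = -4/11 - 1*(-61) = -4/11 + 61 = 667/11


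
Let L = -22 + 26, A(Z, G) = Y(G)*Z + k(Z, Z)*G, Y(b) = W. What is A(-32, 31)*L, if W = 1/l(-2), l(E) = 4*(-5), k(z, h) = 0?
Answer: 32/5 ≈ 6.4000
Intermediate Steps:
l(E) = -20
W = -1/20 (W = 1/(-20) = -1/20 ≈ -0.050000)
Y(b) = -1/20
A(Z, G) = -Z/20 (A(Z, G) = -Z/20 + 0*G = -Z/20 + 0 = -Z/20)
L = 4
A(-32, 31)*L = -1/20*(-32)*4 = (8/5)*4 = 32/5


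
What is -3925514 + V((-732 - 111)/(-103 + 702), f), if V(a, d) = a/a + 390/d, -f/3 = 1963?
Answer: -592752473/151 ≈ -3.9255e+6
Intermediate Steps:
f = -5889 (f = -3*1963 = -5889)
V(a, d) = 1 + 390/d
-3925514 + V((-732 - 111)/(-103 + 702), f) = -3925514 + (390 - 5889)/(-5889) = -3925514 - 1/5889*(-5499) = -3925514 + 141/151 = -592752473/151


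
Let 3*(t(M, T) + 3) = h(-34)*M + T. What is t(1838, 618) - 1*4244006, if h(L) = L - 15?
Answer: -12821471/3 ≈ -4.2738e+6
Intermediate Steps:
h(L) = -15 + L
t(M, T) = -3 - 49*M/3 + T/3 (t(M, T) = -3 + ((-15 - 34)*M + T)/3 = -3 + (-49*M + T)/3 = -3 + (T - 49*M)/3 = -3 + (-49*M/3 + T/3) = -3 - 49*M/3 + T/3)
t(1838, 618) - 1*4244006 = (-3 - 49/3*1838 + (⅓)*618) - 1*4244006 = (-3 - 90062/3 + 206) - 4244006 = -89453/3 - 4244006 = -12821471/3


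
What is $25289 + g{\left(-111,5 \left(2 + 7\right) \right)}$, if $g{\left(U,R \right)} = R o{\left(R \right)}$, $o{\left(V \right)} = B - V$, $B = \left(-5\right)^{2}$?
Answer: $24389$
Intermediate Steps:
$B = 25$
$o{\left(V \right)} = 25 - V$
$g{\left(U,R \right)} = R \left(25 - R\right)$
$25289 + g{\left(-111,5 \left(2 + 7\right) \right)} = 25289 + 5 \left(2 + 7\right) \left(25 - 5 \left(2 + 7\right)\right) = 25289 + 5 \cdot 9 \left(25 - 5 \cdot 9\right) = 25289 + 45 \left(25 - 45\right) = 25289 + 45 \left(-20\right) = 25289 - 900 = 24389$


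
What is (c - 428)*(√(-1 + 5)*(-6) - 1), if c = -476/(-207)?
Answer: 1145560/207 ≈ 5534.1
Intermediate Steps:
c = 476/207 (c = -476*(-1/207) = 476/207 ≈ 2.2995)
(c - 428)*(√(-1 + 5)*(-6) - 1) = (476/207 - 428)*(√(-1 + 5)*(-6) - 1) = -88120*(√4*(-6) - 1)/207 = -88120*(2*(-6) - 1)/207 = -88120*(-12 - 1)/207 = -88120/207*(-13) = 1145560/207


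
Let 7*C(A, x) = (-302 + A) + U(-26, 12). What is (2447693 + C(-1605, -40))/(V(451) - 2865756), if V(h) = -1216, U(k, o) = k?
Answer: -8565959/10034402 ≈ -0.85366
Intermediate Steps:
C(A, x) = -328/7 + A/7 (C(A, x) = ((-302 + A) - 26)/7 = (-328 + A)/7 = -328/7 + A/7)
(2447693 + C(-1605, -40))/(V(451) - 2865756) = (2447693 + (-328/7 + (⅐)*(-1605)))/(-1216 - 2865756) = (2447693 + (-328/7 - 1605/7))/(-2866972) = (2447693 - 1933/7)*(-1/2866972) = (17131918/7)*(-1/2866972) = -8565959/10034402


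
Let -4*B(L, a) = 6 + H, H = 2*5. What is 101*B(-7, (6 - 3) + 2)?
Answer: -404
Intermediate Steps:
H = 10
B(L, a) = -4 (B(L, a) = -(6 + 10)/4 = -¼*16 = -4)
101*B(-7, (6 - 3) + 2) = 101*(-4) = -404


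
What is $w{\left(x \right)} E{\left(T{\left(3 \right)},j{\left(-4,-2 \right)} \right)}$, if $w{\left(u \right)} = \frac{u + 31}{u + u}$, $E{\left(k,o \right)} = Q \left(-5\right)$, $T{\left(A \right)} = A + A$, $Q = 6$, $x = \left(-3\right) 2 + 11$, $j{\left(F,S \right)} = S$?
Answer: $-108$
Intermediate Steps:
$x = 5$ ($x = -6 + 11 = 5$)
$T{\left(A \right)} = 2 A$
$E{\left(k,o \right)} = -30$ ($E{\left(k,o \right)} = 6 \left(-5\right) = -30$)
$w{\left(u \right)} = \frac{31 + u}{2 u}$
$w{\left(x \right)} E{\left(T{\left(3 \right)},j{\left(-4,-2 \right)} \right)} = \frac{31 + 5}{2 \cdot 5} \left(-30\right) = \frac{1}{2} \cdot \frac{1}{5} \cdot 36 \left(-30\right) = \frac{18}{5} \left(-30\right) = -108$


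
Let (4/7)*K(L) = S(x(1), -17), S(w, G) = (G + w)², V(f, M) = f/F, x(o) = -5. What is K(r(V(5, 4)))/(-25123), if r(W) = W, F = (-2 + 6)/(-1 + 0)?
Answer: -121/3589 ≈ -0.033714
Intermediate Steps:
F = -4 (F = 4/(-1) = 4*(-1) = -4)
V(f, M) = -f/4 (V(f, M) = f/(-4) = f*(-¼) = -f/4)
K(L) = 847 (K(L) = 7*(-17 - 5)²/4 = (7/4)*(-22)² = (7/4)*484 = 847)
K(r(V(5, 4)))/(-25123) = 847/(-25123) = 847*(-1/25123) = -121/3589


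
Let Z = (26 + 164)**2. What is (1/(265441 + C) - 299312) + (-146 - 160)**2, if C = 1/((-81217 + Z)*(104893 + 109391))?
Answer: -527814821051819889544/2566244097811547 ≈ -2.0568e+5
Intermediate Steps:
Z = 36100 (Z = 190**2 = 36100)
C = -1/9667851228 (C = 1/((-81217 + 36100)*(104893 + 109391)) = 1/(-45117*214284) = 1/(-9667851228) = -1/9667851228 ≈ -1.0344e-10)
(1/(265441 + C) - 299312) + (-146 - 160)**2 = (1/(265441 - 1/9667851228) - 299312) + (-146 - 160)**2 = (1/(2566244097811547/9667851228) - 299312) + (-306)**2 = (9667851228/2566244097811547 - 299312) + 93636 = -768107653394501904436/2566244097811547 + 93636 = -527814821051819889544/2566244097811547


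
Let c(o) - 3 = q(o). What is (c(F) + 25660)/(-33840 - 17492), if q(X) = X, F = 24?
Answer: -25687/51332 ≈ -0.50041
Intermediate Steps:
c(o) = 3 + o
(c(F) + 25660)/(-33840 - 17492) = ((3 + 24) + 25660)/(-33840 - 17492) = (27 + 25660)/(-51332) = 25687*(-1/51332) = -25687/51332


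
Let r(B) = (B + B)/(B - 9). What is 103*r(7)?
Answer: -721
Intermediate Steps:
r(B) = 2*B/(-9 + B) (r(B) = (2*B)/(-9 + B) = 2*B/(-9 + B))
103*r(7) = 103*(2*7/(-9 + 7)) = 103*(2*7/(-2)) = 103*(2*7*(-½)) = 103*(-7) = -721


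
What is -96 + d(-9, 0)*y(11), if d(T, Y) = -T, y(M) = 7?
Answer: -33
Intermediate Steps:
-96 + d(-9, 0)*y(11) = -96 - 1*(-9)*7 = -96 + 9*7 = -96 + 63 = -33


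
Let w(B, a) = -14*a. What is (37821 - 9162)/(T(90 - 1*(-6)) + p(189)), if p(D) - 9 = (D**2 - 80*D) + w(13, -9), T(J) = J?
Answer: 9553/6944 ≈ 1.3757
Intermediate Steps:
p(D) = 135 + D**2 - 80*D (p(D) = 9 + ((D**2 - 80*D) - 14*(-9)) = 9 + ((D**2 - 80*D) + 126) = 9 + (126 + D**2 - 80*D) = 135 + D**2 - 80*D)
(37821 - 9162)/(T(90 - 1*(-6)) + p(189)) = (37821 - 9162)/((90 - 1*(-6)) + (135 + 189**2 - 80*189)) = 28659/((90 + 6) + (135 + 35721 - 15120)) = 28659/(96 + 20736) = 28659/20832 = 28659*(1/20832) = 9553/6944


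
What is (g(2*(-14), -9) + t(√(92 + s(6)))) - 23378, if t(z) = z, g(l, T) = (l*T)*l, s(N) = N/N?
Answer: -30434 + √93 ≈ -30424.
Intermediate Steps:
s(N) = 1
g(l, T) = T*l² (g(l, T) = (T*l)*l = T*l²)
(g(2*(-14), -9) + t(√(92 + s(6)))) - 23378 = (-9*(2*(-14))² + √(92 + 1)) - 23378 = (-9*(-28)² + √93) - 23378 = (-9*784 + √93) - 23378 = (-7056 + √93) - 23378 = -30434 + √93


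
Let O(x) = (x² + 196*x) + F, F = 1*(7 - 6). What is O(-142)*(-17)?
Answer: 130339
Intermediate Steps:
F = 1 (F = 1*1 = 1)
O(x) = 1 + x² + 196*x (O(x) = (x² + 196*x) + 1 = 1 + x² + 196*x)
O(-142)*(-17) = (1 + (-142)² + 196*(-142))*(-17) = (1 + 20164 - 27832)*(-17) = -7667*(-17) = 130339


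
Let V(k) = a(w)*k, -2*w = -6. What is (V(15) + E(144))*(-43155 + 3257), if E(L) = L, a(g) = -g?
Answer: -3949902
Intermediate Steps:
w = 3 (w = -1/2*(-6) = 3)
V(k) = -3*k (V(k) = (-1*3)*k = -3*k)
(V(15) + E(144))*(-43155 + 3257) = (-3*15 + 144)*(-43155 + 3257) = (-45 + 144)*(-39898) = 99*(-39898) = -3949902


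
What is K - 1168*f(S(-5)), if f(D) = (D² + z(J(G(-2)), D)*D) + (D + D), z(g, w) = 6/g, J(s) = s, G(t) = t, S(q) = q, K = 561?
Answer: -34479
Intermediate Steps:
f(D) = D² - D (f(D) = (D² + (6/(-2))*D) + (D + D) = (D² + (6*(-½))*D) + 2*D = (D² - 3*D) + 2*D = D² - D)
K - 1168*f(S(-5)) = 561 - (-5840)*(-1 - 5) = 561 - (-5840)*(-6) = 561 - 1168*30 = 561 - 35040 = -34479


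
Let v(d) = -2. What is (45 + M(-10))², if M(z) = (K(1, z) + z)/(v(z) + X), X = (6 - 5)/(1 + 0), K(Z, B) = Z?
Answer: 2916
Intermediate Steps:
X = 1 (X = 1/1 = 1*1 = 1)
M(z) = -1 - z (M(z) = (1 + z)/(-2 + 1) = (1 + z)/(-1) = (1 + z)*(-1) = -1 - z)
(45 + M(-10))² = (45 + (-1 - 1*(-10)))² = (45 + (-1 + 10))² = (45 + 9)² = 54² = 2916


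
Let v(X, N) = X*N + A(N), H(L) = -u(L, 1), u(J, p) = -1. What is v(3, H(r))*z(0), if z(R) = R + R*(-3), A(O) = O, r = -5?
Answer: 0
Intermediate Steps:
H(L) = 1 (H(L) = -1*(-1) = 1)
v(X, N) = N + N*X (v(X, N) = X*N + N = N*X + N = N + N*X)
z(R) = -2*R (z(R) = R - 3*R = -2*R)
v(3, H(r))*z(0) = (1*(1 + 3))*(-2*0) = (1*4)*0 = 4*0 = 0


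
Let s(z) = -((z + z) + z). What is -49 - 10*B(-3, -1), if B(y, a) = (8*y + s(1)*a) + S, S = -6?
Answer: 221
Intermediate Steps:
s(z) = -3*z (s(z) = -(2*z + z) = -3*z)
B(y, a) = -6 - 3*a + 8*y (B(y, a) = (8*y + (-3*1)*a) - 6 = (8*y - 3*a) - 6 = (-3*a + 8*y) - 6 = -6 - 3*a + 8*y)
-49 - 10*B(-3, -1) = -49 - 10*(-6 - 3*(-1) + 8*(-3)) = -49 - 10*(-6 + 3 - 24) = -49 - 10*(-27) = -49 + 270 = 221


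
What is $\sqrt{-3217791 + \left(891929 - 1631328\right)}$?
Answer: $i \sqrt{3957190} \approx 1989.3 i$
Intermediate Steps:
$\sqrt{-3217791 + \left(891929 - 1631328\right)} = \sqrt{-3217791 - 739399} = \sqrt{-3957190} = i \sqrt{3957190}$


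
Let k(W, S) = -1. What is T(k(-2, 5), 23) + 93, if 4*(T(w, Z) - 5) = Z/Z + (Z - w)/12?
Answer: 395/4 ≈ 98.750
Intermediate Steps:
T(w, Z) = 21/4 - w/48 + Z/48 (T(w, Z) = 5 + (Z/Z + (Z - w)/12)/4 = 5 + (1 + (Z - w)*(1/12))/4 = 5 + (1 + (-w/12 + Z/12))/4 = 5 + (1 - w/12 + Z/12)/4 = 5 + (¼ - w/48 + Z/48) = 21/4 - w/48 + Z/48)
T(k(-2, 5), 23) + 93 = (21/4 - 1/48*(-1) + (1/48)*23) + 93 = (21/4 + 1/48 + 23/48) + 93 = 23/4 + 93 = 395/4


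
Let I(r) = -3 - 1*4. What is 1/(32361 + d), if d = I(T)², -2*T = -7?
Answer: 1/32410 ≈ 3.0855e-5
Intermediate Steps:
T = 7/2 (T = -½*(-7) = 7/2 ≈ 3.5000)
I(r) = -7 (I(r) = -3 - 4 = -7)
d = 49 (d = (-7)² = 49)
1/(32361 + d) = 1/(32361 + 49) = 1/32410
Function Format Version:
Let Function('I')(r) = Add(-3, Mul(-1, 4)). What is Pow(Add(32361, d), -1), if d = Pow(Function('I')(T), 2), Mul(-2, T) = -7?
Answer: Rational(1, 32410) ≈ 3.0855e-5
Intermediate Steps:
T = Rational(7, 2) (T = Mul(Rational(-1, 2), -7) = Rational(7, 2) ≈ 3.5000)
Function('I')(r) = -7 (Function('I')(r) = Add(-3, -4) = -7)
d = 49 (d = Pow(-7, 2) = 49)
Pow(Add(32361, d), -1) = Pow(Add(32361, 49), -1) = Pow(32410, -1) = Rational(1, 32410)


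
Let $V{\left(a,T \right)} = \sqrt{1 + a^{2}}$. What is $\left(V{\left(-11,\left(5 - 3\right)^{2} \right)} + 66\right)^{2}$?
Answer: $\left(66 + \sqrt{122}\right)^{2} \approx 5936.0$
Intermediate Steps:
$\left(V{\left(-11,\left(5 - 3\right)^{2} \right)} + 66\right)^{2} = \left(\sqrt{1 + \left(-11\right)^{2}} + 66\right)^{2} = \left(\sqrt{1 + 121} + 66\right)^{2} = \left(\sqrt{122} + 66\right)^{2} = \left(66 + \sqrt{122}\right)^{2}$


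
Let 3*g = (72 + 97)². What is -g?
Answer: -28561/3 ≈ -9520.3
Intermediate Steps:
g = 28561/3 (g = (72 + 97)²/3 = (⅓)*169² = (⅓)*28561 = 28561/3 ≈ 9520.3)
-g = -1*28561/3 = -28561/3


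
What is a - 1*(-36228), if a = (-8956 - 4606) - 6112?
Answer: 16554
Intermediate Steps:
a = -19674 (a = -13562 - 6112 = -19674)
a - 1*(-36228) = -19674 - 1*(-36228) = -19674 + 36228 = 16554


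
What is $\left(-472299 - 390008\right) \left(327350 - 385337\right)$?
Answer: $50002596009$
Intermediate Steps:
$\left(-472299 - 390008\right) \left(327350 - 385337\right) = \left(-862307\right) \left(-57987\right) = 50002596009$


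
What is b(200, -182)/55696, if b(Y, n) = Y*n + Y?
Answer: -4525/6962 ≈ -0.64996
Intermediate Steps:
b(Y, n) = Y + Y*n
b(200, -182)/55696 = (200*(1 - 182))/55696 = (200*(-181))*(1/55696) = -36200*1/55696 = -4525/6962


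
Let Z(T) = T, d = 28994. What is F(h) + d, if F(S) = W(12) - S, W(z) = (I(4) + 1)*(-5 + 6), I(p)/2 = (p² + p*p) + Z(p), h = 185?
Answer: 28882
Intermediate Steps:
I(p) = 2*p + 4*p² (I(p) = 2*((p² + p*p) + p) = 2*((p² + p²) + p) = 2*(2*p² + p) = 2*(p + 2*p²) = 2*p + 4*p²)
W(z) = 73 (W(z) = (2*4*(1 + 2*4) + 1)*(-5 + 6) = (2*4*(1 + 8) + 1)*1 = (2*4*9 + 1)*1 = (72 + 1)*1 = 73*1 = 73)
F(S) = 73 - S
F(h) + d = (73 - 1*185) + 28994 = (73 - 185) + 28994 = -112 + 28994 = 28882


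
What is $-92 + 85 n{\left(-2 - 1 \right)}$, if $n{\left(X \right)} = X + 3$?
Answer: $-92$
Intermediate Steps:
$n{\left(X \right)} = 3 + X$
$-92 + 85 n{\left(-2 - 1 \right)} = -92 + 85 \left(3 - 3\right) = -92 + 85 \cdot 0 = -92 + 0 = -92$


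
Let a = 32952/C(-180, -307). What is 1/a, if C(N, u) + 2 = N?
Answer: -91/16476 ≈ -0.0055232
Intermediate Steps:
C(N, u) = -2 + N
a = -16476/91 (a = 32952/(-2 - 180) = 32952/(-182) = 32952*(-1/182) = -16476/91 ≈ -181.05)
1/a = 1/(-16476/91) = -91/16476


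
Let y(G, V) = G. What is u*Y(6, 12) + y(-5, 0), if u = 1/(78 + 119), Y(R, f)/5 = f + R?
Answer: -895/197 ≈ -4.5431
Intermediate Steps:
Y(R, f) = 5*R + 5*f (Y(R, f) = 5*(f + R) = 5*(R + f) = 5*R + 5*f)
u = 1/197 ≈ 0.0050761
u*Y(6, 12) + y(-5, 0) = (5*6 + 5*12)/197 - 5 = (30 + 60)/197 - 5 = (1/197)*90 - 5 = 90/197 - 5 = -895/197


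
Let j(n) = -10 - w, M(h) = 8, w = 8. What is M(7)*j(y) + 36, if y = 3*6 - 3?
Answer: -108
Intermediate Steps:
y = 15 (y = 18 - 3 = 15)
j(n) = -18 (j(n) = -10 - 1*8 = -10 - 8 = -18)
M(7)*j(y) + 36 = 8*(-18) + 36 = -144 + 36 = -108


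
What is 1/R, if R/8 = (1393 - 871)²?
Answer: 1/2179872 ≈ 4.5874e-7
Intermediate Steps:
R = 2179872 (R = 8*(1393 - 871)² = 8*522² = 8*272484 = 2179872)
1/R = 1/2179872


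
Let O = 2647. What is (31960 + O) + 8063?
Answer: 42670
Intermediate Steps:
(31960 + O) + 8063 = (31960 + 2647) + 8063 = 34607 + 8063 = 42670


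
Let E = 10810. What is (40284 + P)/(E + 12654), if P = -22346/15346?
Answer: 309087959/180039272 ≈ 1.7168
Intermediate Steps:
P = -11173/7673 (P = -22346*1/15346 = -11173/7673 ≈ -1.4561)
(40284 + P)/(E + 12654) = (40284 - 11173/7673)/(10810 + 12654) = (309087959/7673)/23464 = (309087959/7673)*(1/23464) = 309087959/180039272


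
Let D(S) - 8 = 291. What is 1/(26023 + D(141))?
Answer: 1/26322 ≈ 3.7991e-5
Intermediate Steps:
D(S) = 299 (D(S) = 8 + 291 = 299)
1/(26023 + D(141)) = 1/(26023 + 299) = 1/26322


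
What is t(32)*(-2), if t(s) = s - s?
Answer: 0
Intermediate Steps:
t(s) = 0
t(32)*(-2) = 0*(-2) = 0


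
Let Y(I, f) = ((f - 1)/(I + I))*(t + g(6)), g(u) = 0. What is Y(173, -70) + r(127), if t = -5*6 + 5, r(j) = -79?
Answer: -25559/346 ≈ -73.870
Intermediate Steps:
t = -25 (t = -30 + 5 = -25)
Y(I, f) = -25*(-1 + f)/(2*I) (Y(I, f) = ((f - 1)/(I + I))*(-25 + 0) = ((-1 + f)/((2*I)))*(-25) = ((-1 + f)*(1/(2*I)))*(-25) = ((-1 + f)/(2*I))*(-25) = -25*(-1 + f)/(2*I))
Y(173, -70) + r(127) = (25/2)*(1 - 1*(-70))/173 - 79 = (25/2)*(1/173)*(1 + 70) - 79 = (25/2)*(1/173)*71 - 79 = 1775/346 - 79 = -25559/346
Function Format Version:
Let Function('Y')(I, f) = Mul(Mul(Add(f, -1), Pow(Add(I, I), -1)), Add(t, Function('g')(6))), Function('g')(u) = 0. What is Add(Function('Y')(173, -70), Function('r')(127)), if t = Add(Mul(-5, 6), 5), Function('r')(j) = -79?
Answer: Rational(-25559, 346) ≈ -73.870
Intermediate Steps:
t = -25 (t = Add(-30, 5) = -25)
Function('Y')(I, f) = Mul(Rational(-25, 2), Pow(I, -1), Add(-1, f)) (Function('Y')(I, f) = Mul(Mul(Add(f, -1), Pow(Add(I, I), -1)), Add(-25, 0)) = Mul(Mul(Add(-1, f), Pow(Mul(2, I), -1)), -25) = Mul(Mul(Add(-1, f), Mul(Rational(1, 2), Pow(I, -1))), -25) = Mul(Mul(Rational(1, 2), Pow(I, -1), Add(-1, f)), -25) = Mul(Rational(-25, 2), Pow(I, -1), Add(-1, f)))
Add(Function('Y')(173, -70), Function('r')(127)) = Add(Mul(Rational(25, 2), Pow(173, -1), Add(1, Mul(-1, -70))), -79) = Add(Mul(Rational(25, 2), Rational(1, 173), Add(1, 70)), -79) = Add(Mul(Rational(25, 2), Rational(1, 173), 71), -79) = Add(Rational(1775, 346), -79) = Rational(-25559, 346)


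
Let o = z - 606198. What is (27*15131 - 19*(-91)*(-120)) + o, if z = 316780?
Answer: -88361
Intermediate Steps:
o = -289418 (o = 316780 - 606198 = -289418)
(27*15131 - 19*(-91)*(-120)) + o = (27*15131 - 19*(-91)*(-120)) - 289418 = (408537 + 1729*(-120)) - 289418 = (408537 - 207480) - 289418 = 201057 - 289418 = -88361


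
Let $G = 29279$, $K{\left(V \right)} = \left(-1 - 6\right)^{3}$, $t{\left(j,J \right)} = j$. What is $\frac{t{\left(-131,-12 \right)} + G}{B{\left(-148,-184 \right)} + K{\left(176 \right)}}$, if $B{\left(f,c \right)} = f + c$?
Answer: $- \frac{9716}{225} \approx -43.182$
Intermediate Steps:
$K{\left(V \right)} = -343$ ($K{\left(V \right)} = \left(-1 - 6\right)^{3} = \left(-7\right)^{3} = -343$)
$B{\left(f,c \right)} = c + f$
$\frac{t{\left(-131,-12 \right)} + G}{B{\left(-148,-184 \right)} + K{\left(176 \right)}} = \frac{-131 + 29279}{\left(-184 - 148\right) - 343} = \frac{29148}{-332 - 343} = \frac{29148}{-675} = 29148 \left(- \frac{1}{675}\right) = - \frac{9716}{225}$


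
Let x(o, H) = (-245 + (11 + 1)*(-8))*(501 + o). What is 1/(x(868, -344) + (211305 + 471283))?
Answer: 1/215759 ≈ 4.6348e-6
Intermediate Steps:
x(o, H) = -170841 - 341*o (x(o, H) = (-245 + 12*(-8))*(501 + o) = (-245 - 96)*(501 + o) = -341*(501 + o) = -170841 - 341*o)
1/(x(868, -344) + (211305 + 471283)) = 1/((-170841 - 341*868) + (211305 + 471283)) = 1/((-170841 - 295988) + 682588) = 1/(-466829 + 682588) = 1/215759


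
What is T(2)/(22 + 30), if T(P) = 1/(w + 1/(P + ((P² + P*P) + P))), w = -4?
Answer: -3/611 ≈ -0.0049100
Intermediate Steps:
T(P) = 1/(-4 + 1/(2*P + 2*P²)) (T(P) = 1/(-4 + 1/(P + ((P² + P*P) + P))) = 1/(-4 + 1/(P + ((P² + P²) + P))) = 1/(-4 + 1/(P + (2*P² + P))) = 1/(-4 + 1/(P + (P + 2*P²))) = 1/(-4 + 1/(2*P + 2*P²)))
T(2)/(22 + 30) = (2*2*(1 + 2)/(1 - 8*2 - 8*2²))/(22 + 30) = (2*2*3/(1 - 16 - 8*4))/52 = (2*2*3/(1 - 16 - 32))/52 = (2*2*3/(-47))/52 = (2*2*(-1/47)*3)/52 = (1/52)*(-12/47) = -3/611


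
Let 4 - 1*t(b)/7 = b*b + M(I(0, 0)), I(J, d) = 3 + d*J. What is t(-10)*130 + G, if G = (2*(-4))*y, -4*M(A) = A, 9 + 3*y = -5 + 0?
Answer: -519841/6 ≈ -86640.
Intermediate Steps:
y = -14/3 (y = -3 + (-5 + 0)/3 = -3 + (1/3)*(-5) = -3 - 5/3 = -14/3 ≈ -4.6667)
I(J, d) = 3 + J*d
M(A) = -A/4
G = 112/3 (G = (2*(-4))*(-14/3) = -8*(-14/3) = 112/3 ≈ 37.333)
t(b) = 133/4 - 7*b**2 (t(b) = 28 - 7*(b*b - (3 + 0*0)/4) = 28 - 7*(b**2 - (3 + 0)/4) = 28 - 7*(b**2 - 1/4*3) = 28 - 7*(b**2 - 3/4) = 28 - 7*(-3/4 + b**2) = 28 + (21/4 - 7*b**2) = 133/4 - 7*b**2)
t(-10)*130 + G = (133/4 - 7*(-10)**2)*130 + 112/3 = (133/4 - 7*100)*130 + 112/3 = (133/4 - 700)*130 + 112/3 = -2667/4*130 + 112/3 = -173355/2 + 112/3 = -519841/6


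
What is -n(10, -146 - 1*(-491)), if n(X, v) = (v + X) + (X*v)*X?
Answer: -34855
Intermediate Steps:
n(X, v) = X + v + v*X² (n(X, v) = (X + v) + v*X² = X + v + v*X²)
-n(10, -146 - 1*(-491)) = -(10 + (-146 - 1*(-491)) + (-146 - 1*(-491))*10²) = -(10 + (-146 + 491) + (-146 + 491)*100) = -(10 + 345 + 345*100) = -(10 + 345 + 34500) = -1*34855 = -34855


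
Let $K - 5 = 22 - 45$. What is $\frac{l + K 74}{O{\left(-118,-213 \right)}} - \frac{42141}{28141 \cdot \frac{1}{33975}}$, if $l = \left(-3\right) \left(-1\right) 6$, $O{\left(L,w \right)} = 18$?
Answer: $- \frac{1433794768}{28141} \approx -50950.0$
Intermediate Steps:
$K = -18$ ($K = 5 + \left(22 - 45\right) = 5 - 23 = -18$)
$l = 18$ ($l = 3 \cdot 6 = 18$)
$\frac{l + K 74}{O{\left(-118,-213 \right)}} - \frac{42141}{28141 \cdot \frac{1}{33975}} = \frac{18 - 1332}{18} - \frac{42141}{28141 \cdot \frac{1}{33975}} = \left(18 - 1332\right) \frac{1}{18} - \frac{42141}{28141 \cdot \frac{1}{33975}} = \left(-1314\right) \frac{1}{18} - \frac{42141}{\frac{28141}{33975}} = -73 - \frac{1431740475}{28141} = - \frac{1433794768}{28141}$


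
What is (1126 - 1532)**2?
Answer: 164836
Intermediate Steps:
(1126 - 1532)**2 = (-406)**2 = 164836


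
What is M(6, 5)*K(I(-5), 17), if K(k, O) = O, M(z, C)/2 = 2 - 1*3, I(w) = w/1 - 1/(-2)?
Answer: -34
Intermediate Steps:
I(w) = 1/2 + w (I(w) = w*1 - 1*(-1/2) = w + 1/2 = 1/2 + w)
M(z, C) = -2 (M(z, C) = 2*(2 - 1*3) = 2*(2 - 3) = 2*(-1) = -2)
M(6, 5)*K(I(-5), 17) = -2*17 = -34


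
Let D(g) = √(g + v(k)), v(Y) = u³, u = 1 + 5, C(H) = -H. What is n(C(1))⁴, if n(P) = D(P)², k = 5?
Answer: 2136750625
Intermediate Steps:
u = 6
v(Y) = 216 (v(Y) = 6³ = 216)
D(g) = √(216 + g) (D(g) = √(g + 216) = √(216 + g))
n(P) = 216 + P (n(P) = (√(216 + P))² = 216 + P)
n(C(1))⁴ = (216 - 1*1)⁴ = (216 - 1)⁴ = 215⁴ = 2136750625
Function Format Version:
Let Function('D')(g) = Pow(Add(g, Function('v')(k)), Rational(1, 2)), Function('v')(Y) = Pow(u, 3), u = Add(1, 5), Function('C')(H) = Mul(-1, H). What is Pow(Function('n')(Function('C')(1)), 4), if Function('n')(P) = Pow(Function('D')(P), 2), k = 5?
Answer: 2136750625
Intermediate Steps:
u = 6
Function('v')(Y) = 216 (Function('v')(Y) = Pow(6, 3) = 216)
Function('D')(g) = Pow(Add(216, g), Rational(1, 2)) (Function('D')(g) = Pow(Add(g, 216), Rational(1, 2)) = Pow(Add(216, g), Rational(1, 2)))
Function('n')(P) = Add(216, P) (Function('n')(P) = Pow(Pow(Add(216, P), Rational(1, 2)), 2) = Add(216, P))
Pow(Function('n')(Function('C')(1)), 4) = Pow(Add(216, Mul(-1, 1)), 4) = Pow(Add(216, -1), 4) = Pow(215, 4) = 2136750625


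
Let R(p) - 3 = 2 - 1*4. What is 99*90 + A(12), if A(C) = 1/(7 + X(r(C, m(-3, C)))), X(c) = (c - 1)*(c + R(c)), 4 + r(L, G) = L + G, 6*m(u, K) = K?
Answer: 944461/106 ≈ 8910.0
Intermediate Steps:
m(u, K) = K/6
R(p) = 1 (R(p) = 3 + (2 - 1*4) = 3 + (2 - 4) = 3 - 2 = 1)
r(L, G) = -4 + G + L (r(L, G) = -4 + (L + G) = -4 + (G + L) = -4 + G + L)
X(c) = (1 + c)*(-1 + c) (X(c) = (c - 1)*(c + 1) = (-1 + c)*(1 + c) = (1 + c)*(-1 + c))
A(C) = 1/(6 + (-4 + 7*C/6)**2) (A(C) = 1/(7 + (-1 + (-4 + C/6 + C)**2)) = 1/(7 + (-1 + (-4 + 7*C/6)**2)) = 1/(6 + (-4 + 7*C/6)**2))
99*90 + A(12) = 99*90 + 36/(216 + (-24 + 7*12)**2) = 8910 + 36/(216 + (-24 + 84)**2) = 8910 + 36/(216 + 60**2) = 8910 + 36/(216 + 3600) = 8910 + 36/3816 = 8910 + 36*(1/3816) = 8910 + 1/106 = 944461/106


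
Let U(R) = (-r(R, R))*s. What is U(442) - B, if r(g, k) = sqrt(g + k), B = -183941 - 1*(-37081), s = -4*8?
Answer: 146860 + 64*sqrt(221) ≈ 1.4781e+5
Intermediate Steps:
s = -32
B = -146860 (B = -183941 + 37081 = -146860)
U(R) = 32*sqrt(2)*sqrt(R) (U(R) = -sqrt(R + R)*(-32) = -sqrt(2*R)*(-32) = -sqrt(2)*sqrt(R)*(-32) = 32*sqrt(2)*sqrt(R))
U(442) - B = 32*sqrt(2)*sqrt(442) - 1*(-146860) = 64*sqrt(221) + 146860 = 146860 + 64*sqrt(221)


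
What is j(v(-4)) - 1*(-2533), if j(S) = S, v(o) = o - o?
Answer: 2533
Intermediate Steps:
v(o) = 0
j(v(-4)) - 1*(-2533) = 0 - 1*(-2533) = 0 + 2533 = 2533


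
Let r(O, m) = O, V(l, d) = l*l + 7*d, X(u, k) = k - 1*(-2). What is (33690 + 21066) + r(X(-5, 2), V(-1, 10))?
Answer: 54760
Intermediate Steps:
X(u, k) = 2 + k (X(u, k) = k + 2 = 2 + k)
V(l, d) = l² + 7*d
(33690 + 21066) + r(X(-5, 2), V(-1, 10)) = (33690 + 21066) + (2 + 2) = 54756 + 4 = 54760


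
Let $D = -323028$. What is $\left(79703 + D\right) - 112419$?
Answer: $-355744$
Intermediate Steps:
$\left(79703 + D\right) - 112419 = \left(79703 - 323028\right) - 112419 = -243325 - 112419 = -355744$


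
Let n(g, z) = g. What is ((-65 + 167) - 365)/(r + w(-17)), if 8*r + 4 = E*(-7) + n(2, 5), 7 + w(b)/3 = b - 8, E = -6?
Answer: 263/91 ≈ 2.8901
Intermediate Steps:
w(b) = -45 + 3*b (w(b) = -21 + 3*(b - 8) = -21 + 3*(-8 + b) = -21 + (-24 + 3*b) = -45 + 3*b)
r = 5 (r = -½ + (-6*(-7) + 2)/8 = -½ + (42 + 2)/8 = -½ + (⅛)*44 = -½ + 11/2 = 5)
((-65 + 167) - 365)/(r + w(-17)) = ((-65 + 167) - 365)/(5 + (-45 + 3*(-17))) = (102 - 365)/(5 + (-45 - 51)) = -263/(5 - 96) = -263/(-91) = -263*(-1/91) = 263/91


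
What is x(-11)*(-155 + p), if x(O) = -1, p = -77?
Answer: 232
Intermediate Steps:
x(-11)*(-155 + p) = -(-155 - 77) = -1*(-232) = 232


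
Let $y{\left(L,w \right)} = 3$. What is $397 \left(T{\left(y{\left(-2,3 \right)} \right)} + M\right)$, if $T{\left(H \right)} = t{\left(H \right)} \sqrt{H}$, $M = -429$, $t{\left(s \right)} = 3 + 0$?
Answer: $-170313 + 1191 \sqrt{3} \approx -1.6825 \cdot 10^{5}$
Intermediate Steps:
$t{\left(s \right)} = 3$
$T{\left(H \right)} = 3 \sqrt{H}$
$397 \left(T{\left(y{\left(-2,3 \right)} \right)} + M\right) = 397 \left(3 \sqrt{3} - 429\right) = 397 \left(-429 + 3 \sqrt{3}\right) = -170313 + 1191 \sqrt{3}$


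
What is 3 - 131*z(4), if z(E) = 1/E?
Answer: -119/4 ≈ -29.750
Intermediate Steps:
3 - 131*z(4) = 3 - 131/4 = -119/4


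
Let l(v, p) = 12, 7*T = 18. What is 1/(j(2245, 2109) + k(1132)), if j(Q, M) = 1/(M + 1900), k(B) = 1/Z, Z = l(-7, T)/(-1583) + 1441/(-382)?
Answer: -9163319183/2421980667 ≈ -3.7834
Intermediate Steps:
T = 18/7 (T = (1/7)*18 = 18/7 ≈ 2.5714)
Z = -2285687/604706 (Z = 12/(-1583) + 1441/(-382) = 12*(-1/1583) + 1441*(-1/382) = -12/1583 - 1441/382 = -2285687/604706 ≈ -3.7798)
k(B) = -604706/2285687 (k(B) = 1/(-2285687/604706) = -604706/2285687)
j(Q, M) = 1/(1900 + M)
1/(j(2245, 2109) + k(1132)) = 1/(1/(1900 + 2109) - 604706/2285687) = 1/(1/4009 - 604706/2285687) = 1/(-2421980667/9163319183) = -9163319183/2421980667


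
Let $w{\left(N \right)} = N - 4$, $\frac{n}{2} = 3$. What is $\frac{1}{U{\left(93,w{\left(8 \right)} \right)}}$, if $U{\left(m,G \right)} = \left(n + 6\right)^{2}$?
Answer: $\frac{1}{144} \approx 0.0069444$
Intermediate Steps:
$n = 6$ ($n = 2 \cdot 3 = 6$)
$w{\left(N \right)} = -4 + N$ ($w{\left(N \right)} = N - 4 = -4 + N$)
$U{\left(m,G \right)} = 144$ ($U{\left(m,G \right)} = \left(6 + 6\right)^{2} = 12^{2} = 144$)
$\frac{1}{U{\left(93,w{\left(8 \right)} \right)}} = \frac{1}{144}$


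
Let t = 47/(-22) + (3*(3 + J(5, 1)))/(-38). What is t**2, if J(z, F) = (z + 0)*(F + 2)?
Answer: 2211169/174724 ≈ 12.655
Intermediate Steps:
J(z, F) = z*(2 + F)
t = -1487/418 (t = 47/(-22) + (3*(3 + 5*(2 + 1)))/(-38) = 47*(-1/22) + (3*(3 + 5*3))*(-1/38) = -47/22 + (3*(3 + 15))*(-1/38) = -47/22 + (3*18)*(-1/38) = -47/22 + 54*(-1/38) = -47/22 - 27/19 = -1487/418 ≈ -3.5574)
t**2 = (-1487/418)**2 = 2211169/174724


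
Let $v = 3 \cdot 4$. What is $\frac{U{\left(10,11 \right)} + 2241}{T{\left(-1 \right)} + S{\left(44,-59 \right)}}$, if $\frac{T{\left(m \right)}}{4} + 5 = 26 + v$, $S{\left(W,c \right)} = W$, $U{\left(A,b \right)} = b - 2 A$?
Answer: $\frac{279}{22} \approx 12.682$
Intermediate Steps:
$v = 12$
$T{\left(m \right)} = 132$ ($T{\left(m \right)} = -20 + 4 \left(26 + 12\right) = -20 + 4 \cdot 38 = -20 + 152 = 132$)
$\frac{U{\left(10,11 \right)} + 2241}{T{\left(-1 \right)} + S{\left(44,-59 \right)}} = \frac{\left(11 - 20\right) + 2241}{132 + 44} = \frac{\left(11 - 20\right) + 2241}{176} = \left(-9 + 2241\right) \frac{1}{176} = 2232 \cdot \frac{1}{176} = \frac{279}{22}$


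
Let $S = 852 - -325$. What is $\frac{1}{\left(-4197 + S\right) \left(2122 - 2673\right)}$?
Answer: $\frac{1}{1664020} \approx 6.0095 \cdot 10^{-7}$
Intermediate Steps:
$S = 1177$ ($S = 852 + 325 = 1177$)
$\frac{1}{\left(-4197 + S\right) \left(2122 - 2673\right)} = \frac{1}{\left(-4197 + 1177\right) \left(2122 - 2673\right)} = \frac{1}{\left(-3020\right) \left(-551\right)} = \frac{1}{1664020}$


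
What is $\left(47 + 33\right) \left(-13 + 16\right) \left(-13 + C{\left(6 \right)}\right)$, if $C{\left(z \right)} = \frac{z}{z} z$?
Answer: $-1680$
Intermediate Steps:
$C{\left(z \right)} = z$ ($C{\left(z \right)} = 1 z = z$)
$\left(47 + 33\right) \left(-13 + 16\right) \left(-13 + C{\left(6 \right)}\right) = \left(47 + 33\right) \left(-13 + 16\right) \left(-13 + 6\right) = 80 \cdot 3 \left(-7\right) = 80 \left(-21\right) = -1680$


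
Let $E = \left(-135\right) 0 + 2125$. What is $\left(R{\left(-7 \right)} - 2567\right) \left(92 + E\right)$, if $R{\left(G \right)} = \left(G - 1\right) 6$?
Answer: $-5797455$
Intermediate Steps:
$E = 2125$ ($E = 0 + 2125 = 2125$)
$R{\left(G \right)} = -6 + 6 G$ ($R{\left(G \right)} = \left(-1 + G\right) 6 = -6 + 6 G$)
$\left(R{\left(-7 \right)} - 2567\right) \left(92 + E\right) = \left(\left(-6 + 6 \left(-7\right)\right) - 2567\right) \left(92 + 2125\right) = \left(\left(-6 - 42\right) - 2567\right) 2217 = \left(-48 - 2567\right) 2217 = \left(-2615\right) 2217 = -5797455$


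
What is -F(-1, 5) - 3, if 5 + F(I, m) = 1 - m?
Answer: 6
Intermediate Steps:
F(I, m) = -4 - m (F(I, m) = -5 + (1 - m) = -4 - m)
-F(-1, 5) - 3 = -(-4 - 1*5) - 3 = -(-4 - 5) - 3 = -1*(-9) - 3 = 9 - 3 = 6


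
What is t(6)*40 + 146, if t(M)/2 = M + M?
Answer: 1106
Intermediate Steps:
t(M) = 4*M (t(M) = 2*(M + M) = 2*(2*M) = 4*M)
t(6)*40 + 146 = (4*6)*40 + 146 = 24*40 + 146 = 960 + 146 = 1106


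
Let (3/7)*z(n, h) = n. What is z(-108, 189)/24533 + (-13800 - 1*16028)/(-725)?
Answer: 731587624/17786425 ≈ 41.132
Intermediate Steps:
z(n, h) = 7*n/3
z(-108, 189)/24533 + (-13800 - 1*16028)/(-725) = ((7/3)*(-108))/24533 + (-13800 - 1*16028)/(-725) = -252*1/24533 + (-13800 - 16028)*(-1/725) = -252/24533 - 29828*(-1/725) = -252/24533 + 29828/725 = 731587624/17786425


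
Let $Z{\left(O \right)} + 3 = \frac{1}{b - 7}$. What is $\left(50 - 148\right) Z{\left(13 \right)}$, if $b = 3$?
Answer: $\frac{637}{2} \approx 318.5$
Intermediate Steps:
$Z{\left(O \right)} = - \frac{13}{4}$ ($Z{\left(O \right)} = -3 + \frac{1}{3 - 7} = -3 + \frac{1}{-4} = -3 - \frac{1}{4} = - \frac{13}{4}$)
$\left(50 - 148\right) Z{\left(13 \right)} = \left(50 - 148\right) \left(- \frac{13}{4}\right) = \left(-98\right) \left(- \frac{13}{4}\right) = \frac{637}{2}$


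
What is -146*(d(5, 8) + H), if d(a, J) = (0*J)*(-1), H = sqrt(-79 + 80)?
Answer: -146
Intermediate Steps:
H = 1 (H = sqrt(1) = 1)
d(a, J) = 0 (d(a, J) = 0*(-1) = 0)
-146*(d(5, 8) + H) = -146*(0 + 1) = -146*1 = -146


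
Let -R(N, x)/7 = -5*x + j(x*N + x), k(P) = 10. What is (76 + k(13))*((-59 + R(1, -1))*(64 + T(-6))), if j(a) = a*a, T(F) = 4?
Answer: -713456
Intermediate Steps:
j(a) = a²
R(N, x) = -7*(x + N*x)² + 35*x (R(N, x) = -7*(-5*x + (x*N + x)²) = -7*(-5*x + (N*x + x)²) = -7*(-5*x + (x + N*x)²) = -7*((x + N*x)² - 5*x) = -7*(x + N*x)² + 35*x)
(76 + k(13))*((-59 + R(1, -1))*(64 + T(-6))) = (76 + 10)*((-59 + 7*(-1)*(5 - 1*(-1)*(1 + 1)²))*(64 + 4)) = 86*((-59 + 7*(-1)*(5 - 1*(-1)*2²))*68) = 86*((-59 + 7*(-1)*(5 - 1*(-1)*4))*68) = 86*((-59 + 7*(-1)*(5 + 4))*68) = 86*((-59 + 7*(-1)*9)*68) = 86*((-59 - 63)*68) = 86*(-122*68) = 86*(-8296) = -713456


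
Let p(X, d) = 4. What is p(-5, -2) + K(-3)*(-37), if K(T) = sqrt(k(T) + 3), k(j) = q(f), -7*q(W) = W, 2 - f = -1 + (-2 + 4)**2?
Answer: 4 - 37*sqrt(154)/7 ≈ -61.594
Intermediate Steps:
f = -1 (f = 2 - (-1 + (-2 + 4)**2) = 2 - (-1 + 2**2) = 2 - (-1 + 4) = 2 - 1*3 = 2 - 3 = -1)
q(W) = -W/7
k(j) = 1/7 (k(j) = -1/7*(-1) = 1/7)
K(T) = sqrt(154)/7 (K(T) = sqrt(1/7 + 3) = sqrt(22/7) = sqrt(154)/7)
p(-5, -2) + K(-3)*(-37) = 4 + (sqrt(154)/7)*(-37) = 4 - 37*sqrt(154)/7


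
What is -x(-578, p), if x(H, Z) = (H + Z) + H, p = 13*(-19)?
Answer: 1403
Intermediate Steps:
p = -247
x(H, Z) = Z + 2*H
-x(-578, p) = -(-247 + 2*(-578)) = -(-247 - 1156) = -1*(-1403) = 1403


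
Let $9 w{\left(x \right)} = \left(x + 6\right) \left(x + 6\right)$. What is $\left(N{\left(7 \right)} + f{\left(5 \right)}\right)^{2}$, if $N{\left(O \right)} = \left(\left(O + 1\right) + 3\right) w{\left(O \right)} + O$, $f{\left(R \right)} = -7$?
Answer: $\frac{3455881}{81} \approx 42665.0$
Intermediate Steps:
$w{\left(x \right)} = \frac{\left(6 + x\right)^{2}}{9}$ ($w{\left(x \right)} = \frac{\left(x + 6\right) \left(x + 6\right)}{9} = \frac{\left(6 + x\right) \left(6 + x\right)}{9} = \frac{\left(6 + x\right)^{2}}{9}$)
$N{\left(O \right)} = O + \frac{\left(6 + O\right)^{2} \left(4 + O\right)}{9}$ ($N{\left(O \right)} = \left(\left(O + 1\right) + 3\right) \frac{\left(6 + O\right)^{2}}{9} + O = \left(\left(1 + O\right) + 3\right) \frac{\left(6 + O\right)^{2}}{9} + O = \left(4 + O\right) \frac{\left(6 + O\right)^{2}}{9} + O = \frac{\left(6 + O\right)^{2} \left(4 + O\right)}{9} + O = O + \frac{\left(6 + O\right)^{2} \left(4 + O\right)}{9}$)
$\left(N{\left(7 \right)} + f{\left(5 \right)}\right)^{2} = \left(\left(16 + \frac{7^{3}}{9} + \frac{16 \cdot 7^{2}}{9} + \frac{31}{3} \cdot 7\right) - 7\right)^{2} = \left(\left(16 + \frac{1}{9} \cdot 343 + \frac{16}{9} \cdot 49 + \frac{217}{3}\right) - 7\right)^{2} = \left(\left(16 + \frac{343}{9} + \frac{784}{9} + \frac{217}{3}\right) - 7\right)^{2} = \left(\frac{1922}{9} - 7\right)^{2} = \left(\frac{1859}{9}\right)^{2} = \frac{3455881}{81}$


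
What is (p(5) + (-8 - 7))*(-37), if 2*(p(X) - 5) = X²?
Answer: -185/2 ≈ -92.500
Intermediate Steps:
p(X) = 5 + X²/2
(p(5) + (-8 - 7))*(-37) = ((5 + (½)*5²) + (-8 - 7))*(-37) = ((5 + (½)*25) - 15)*(-37) = ((5 + 25/2) - 15)*(-37) = (35/2 - 15)*(-37) = (5/2)*(-37) = -185/2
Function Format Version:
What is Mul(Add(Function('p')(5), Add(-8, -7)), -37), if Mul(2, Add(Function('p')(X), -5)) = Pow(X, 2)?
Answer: Rational(-185, 2) ≈ -92.500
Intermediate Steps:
Function('p')(X) = Add(5, Mul(Rational(1, 2), Pow(X, 2)))
Mul(Add(Function('p')(5), Add(-8, -7)), -37) = Mul(Add(Add(5, Mul(Rational(1, 2), Pow(5, 2))), Add(-8, -7)), -37) = Mul(Add(Add(5, Mul(Rational(1, 2), 25)), -15), -37) = Mul(Add(Add(5, Rational(25, 2)), -15), -37) = Mul(Add(Rational(35, 2), -15), -37) = Mul(Rational(5, 2), -37) = Rational(-185, 2)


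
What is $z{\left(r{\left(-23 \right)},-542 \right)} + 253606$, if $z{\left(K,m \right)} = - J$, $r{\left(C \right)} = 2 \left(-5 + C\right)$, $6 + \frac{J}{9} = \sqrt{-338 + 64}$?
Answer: $253660 - 9 i \sqrt{274} \approx 2.5366 \cdot 10^{5} - 148.98 i$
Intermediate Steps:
$J = -54 + 9 i \sqrt{274}$ ($J = -54 + 9 \sqrt{-338 + 64} = -54 + 9 \sqrt{-274} = -54 + 9 i \sqrt{274} \approx -54.0 + 148.98 i$)
$r{\left(C \right)} = -10 + 2 C$
$z{\left(K,m \right)} = 54 - 9 i \sqrt{274}$ ($z{\left(K,m \right)} = - (-54 + 9 i \sqrt{274}) = 54 - 9 i \sqrt{274}$)
$z{\left(r{\left(-23 \right)},-542 \right)} + 253606 = \left(54 - 9 i \sqrt{274}\right) + 253606 = 253660 - 9 i \sqrt{274}$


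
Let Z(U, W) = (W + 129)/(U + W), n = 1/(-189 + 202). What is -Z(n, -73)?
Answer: 182/237 ≈ 0.76793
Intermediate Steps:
n = 1/13 ≈ 0.076923
Z(U, W) = (129 + W)/(U + W)
-Z(n, -73) = -(129 - 73)/(1/13 - 73) = -56/(-948/13) = -(-13)*56/948 = -1*(-182/237) = 182/237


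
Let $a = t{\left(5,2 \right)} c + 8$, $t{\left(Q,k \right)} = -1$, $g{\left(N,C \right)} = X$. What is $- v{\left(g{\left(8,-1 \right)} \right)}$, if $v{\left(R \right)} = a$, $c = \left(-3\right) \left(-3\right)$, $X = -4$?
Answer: $1$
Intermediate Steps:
$g{\left(N,C \right)} = -4$
$c = 9$
$a = -1$ ($a = \left(-1\right) 9 + 8 = -9 + 8 = -1$)
$v{\left(R \right)} = -1$
$- v{\left(g{\left(8,-1 \right)} \right)} = \left(-1\right) \left(-1\right) = 1$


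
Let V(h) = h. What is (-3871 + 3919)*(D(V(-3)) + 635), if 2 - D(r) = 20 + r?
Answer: 29760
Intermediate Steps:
D(r) = -18 - r (D(r) = 2 - (20 + r) = 2 + (-20 - r) = -18 - r)
(-3871 + 3919)*(D(V(-3)) + 635) = (-3871 + 3919)*((-18 - 1*(-3)) + 635) = 48*((-18 + 3) + 635) = 48*(-15 + 635) = 48*620 = 29760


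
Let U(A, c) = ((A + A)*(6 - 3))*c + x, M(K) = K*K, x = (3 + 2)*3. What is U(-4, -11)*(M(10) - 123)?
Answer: -6417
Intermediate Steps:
x = 15 (x = 5*3 = 15)
M(K) = K²
U(A, c) = 15 + 6*A*c (U(A, c) = ((A + A)*(6 - 3))*c + 15 = ((2*A)*3)*c + 15 = (6*A)*c + 15 = 6*A*c + 15 = 15 + 6*A*c)
U(-4, -11)*(M(10) - 123) = (15 + 6*(-4)*(-11))*(10² - 123) = (15 + 264)*(100 - 123) = 279*(-23) = -6417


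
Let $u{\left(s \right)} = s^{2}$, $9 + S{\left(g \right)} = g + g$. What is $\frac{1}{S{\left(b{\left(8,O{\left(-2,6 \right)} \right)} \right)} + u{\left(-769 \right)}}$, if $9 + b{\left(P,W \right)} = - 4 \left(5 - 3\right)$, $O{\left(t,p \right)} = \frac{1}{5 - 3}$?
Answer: $\frac{1}{591318} \approx 1.6911 \cdot 10^{-6}$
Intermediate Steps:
$O{\left(t,p \right)} = \frac{1}{2}$
$b{\left(P,W \right)} = -17$ ($b{\left(P,W \right)} = -9 - 4 \left(5 - 3\right) = -9 - 8 = -17$)
$S{\left(g \right)} = -9 + 2 g$ ($S{\left(g \right)} = -9 + \left(g + g\right) = -9 + 2 g$)
$\frac{1}{S{\left(b{\left(8,O{\left(-2,6 \right)} \right)} \right)} + u{\left(-769 \right)}} = \frac{1}{\left(-9 + 2 \left(-17\right)\right) + \left(-769\right)^{2}} = \frac{1}{\left(-9 - 34\right) + 591361} = \frac{1}{-43 + 591361} = \frac{1}{591318}$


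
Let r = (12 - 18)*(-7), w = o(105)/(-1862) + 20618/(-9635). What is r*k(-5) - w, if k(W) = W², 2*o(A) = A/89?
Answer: 479984244589/456197980 ≈ 1052.1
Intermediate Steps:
o(A) = A/178 (o(A) = (A/89)/2 = A/178)
w = -976365589/456197980 (w = ((1/178)*105)/(-1862) + 20618/(-9635) = (105/178)*(-1/1862) + 20618*(-1/9635) = -15/47348 - 20618/9635 = -976365589/456197980 ≈ -2.1402)
r = 42 (r = -6*(-7) = 42)
r*k(-5) - w = 42*(-5)² - 1*(-976365589/456197980) = 42*25 + 976365589/456197980 = 1050 + 976365589/456197980 = 479984244589/456197980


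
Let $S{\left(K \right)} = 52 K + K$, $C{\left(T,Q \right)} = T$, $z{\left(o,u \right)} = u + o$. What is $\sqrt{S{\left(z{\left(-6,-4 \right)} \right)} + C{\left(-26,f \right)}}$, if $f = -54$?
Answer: $2 i \sqrt{139} \approx 23.58 i$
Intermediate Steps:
$z{\left(o,u \right)} = o + u$
$S{\left(K \right)} = 53 K$
$\sqrt{S{\left(z{\left(-6,-4 \right)} \right)} + C{\left(-26,f \right)}} = \sqrt{53 \left(-6 - 4\right) - 26} = \sqrt{53 \left(-10\right) - 26} = \sqrt{-530 - 26} = \sqrt{-556} = 2 i \sqrt{139}$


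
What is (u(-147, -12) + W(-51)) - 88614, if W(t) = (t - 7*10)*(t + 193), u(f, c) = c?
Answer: -105808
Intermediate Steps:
W(t) = (-70 + t)*(193 + t) (W(t) = (t - 70)*(193 + t) = (-70 + t)*(193 + t))
(u(-147, -12) + W(-51)) - 88614 = (-12 + (-13510 + (-51)² + 123*(-51))) - 88614 = (-12 + (-13510 + 2601 - 6273)) - 88614 = (-12 - 17182) - 88614 = -17194 - 88614 = -105808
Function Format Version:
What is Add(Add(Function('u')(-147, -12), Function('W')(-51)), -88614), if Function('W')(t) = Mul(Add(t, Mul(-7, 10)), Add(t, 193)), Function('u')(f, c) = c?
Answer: -105808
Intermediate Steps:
Function('W')(t) = Mul(Add(-70, t), Add(193, t)) (Function('W')(t) = Mul(Add(t, -70), Add(193, t)) = Mul(Add(-70, t), Add(193, t)))
Add(Add(Function('u')(-147, -12), Function('W')(-51)), -88614) = Add(Add(-12, Add(-13510, Pow(-51, 2), Mul(123, -51))), -88614) = Add(Add(-12, Add(-13510, 2601, -6273)), -88614) = Add(Add(-12, -17182), -88614) = Add(-17194, -88614) = -105808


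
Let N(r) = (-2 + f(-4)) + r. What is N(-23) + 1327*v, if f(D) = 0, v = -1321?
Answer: -1752992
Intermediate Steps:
N(r) = -2 + r (N(r) = (-2 + 0) + r = -2 + r)
N(-23) + 1327*v = (-2 - 23) + 1327*(-1321) = -25 - 1752967 = -1752992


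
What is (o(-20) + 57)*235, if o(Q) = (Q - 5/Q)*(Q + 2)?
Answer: 193875/2 ≈ 96938.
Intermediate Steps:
o(Q) = (2 + Q)*(Q - 5/Q) (o(Q) = (Q - 5/Q)*(2 + Q) = (2 + Q)*(Q - 5/Q))
(o(-20) + 57)*235 = ((-5 + (-20)² - 10/(-20) + 2*(-20)) + 57)*235 = ((-5 + 400 - 10*(-1/20) - 40) + 57)*235 = ((-5 + 400 + ½ - 40) + 57)*235 = (711/2 + 57)*235 = (825/2)*235 = 193875/2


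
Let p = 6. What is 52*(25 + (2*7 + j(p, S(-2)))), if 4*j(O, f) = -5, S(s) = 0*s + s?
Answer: 1963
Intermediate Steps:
S(s) = s (S(s) = 0 + s = s)
j(O, f) = -5/4 (j(O, f) = (1/4)*(-5) = -5/4)
52*(25 + (2*7 + j(p, S(-2)))) = 52*(25 + (2*7 - 5/4)) = 52*(25 + (14 - 5/4)) = 52*(25 + 51/4) = 52*(151/4) = 1963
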